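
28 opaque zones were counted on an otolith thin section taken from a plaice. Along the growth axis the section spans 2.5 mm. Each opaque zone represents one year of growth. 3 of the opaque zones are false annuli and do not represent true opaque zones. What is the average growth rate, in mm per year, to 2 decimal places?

Adjusted count: 28 − 3 = 25 opaque zones.
2.5 mm over 25 years gives 2.5 / 25 ≈ 0.10 mm per year.

0.10 mm per year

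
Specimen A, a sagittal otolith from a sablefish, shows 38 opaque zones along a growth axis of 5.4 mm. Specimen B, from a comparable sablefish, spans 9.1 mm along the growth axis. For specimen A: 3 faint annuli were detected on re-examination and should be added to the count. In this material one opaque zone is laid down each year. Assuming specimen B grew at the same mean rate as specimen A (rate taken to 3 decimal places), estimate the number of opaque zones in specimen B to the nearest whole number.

69 opaque zones

Specimen A: adjusted count: 38 + 3 = 41 opaque zones.
A: Extension rate ≈ 5.4 / 41 = 0.132 mm/yr.
B spans 9.1 / 0.132 = 68.94 years ≈ 69 opaque zones.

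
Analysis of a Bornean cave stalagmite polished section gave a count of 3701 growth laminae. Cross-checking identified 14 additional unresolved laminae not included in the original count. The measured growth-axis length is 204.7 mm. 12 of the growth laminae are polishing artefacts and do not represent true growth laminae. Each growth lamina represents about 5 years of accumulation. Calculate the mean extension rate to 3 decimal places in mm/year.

Correcting the raw count gives 3701 − 12 + 14 = 3703 true growth laminae.
3703 growth laminae at 5 years each span 3703 × 5 = 18515 years.
204.7 mm over 18515 years gives 204.7 / 18515 ≈ 0.011 mm/year.

0.011 mm/year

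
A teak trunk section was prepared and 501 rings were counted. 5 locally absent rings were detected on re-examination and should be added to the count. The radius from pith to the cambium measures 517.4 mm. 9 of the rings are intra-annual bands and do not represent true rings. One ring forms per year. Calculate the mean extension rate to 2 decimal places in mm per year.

1.04 mm per year

True ring count = 501 − 9 + 5 = 497.
Extension rate ≈ 517.4 / 497 = 1.04 mm per year.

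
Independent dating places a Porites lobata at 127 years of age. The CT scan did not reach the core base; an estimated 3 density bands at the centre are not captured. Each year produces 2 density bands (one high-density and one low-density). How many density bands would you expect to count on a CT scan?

251 density bands

127 years at 2 density bands per year gives 127 × 2 = 254 density bands.
Subtracting the 3 density bands not captured gives 254 − 3 = 251 density bands in the record.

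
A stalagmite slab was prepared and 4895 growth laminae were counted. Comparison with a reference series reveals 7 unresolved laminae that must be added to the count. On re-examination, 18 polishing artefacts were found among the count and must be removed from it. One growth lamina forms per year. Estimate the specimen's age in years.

True growth lamina count = 4895 − 18 + 7 = 4884.
One growth lamina per year makes the duration 4884 years.

4884 years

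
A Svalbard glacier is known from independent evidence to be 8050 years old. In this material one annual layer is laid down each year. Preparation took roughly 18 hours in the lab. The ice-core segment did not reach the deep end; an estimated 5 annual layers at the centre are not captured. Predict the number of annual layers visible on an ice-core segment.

8045 annual layers

Expected annual layers over 8050 years: 8050.
8050 − 5 missed = 8045 annual layers expected in the prepared section.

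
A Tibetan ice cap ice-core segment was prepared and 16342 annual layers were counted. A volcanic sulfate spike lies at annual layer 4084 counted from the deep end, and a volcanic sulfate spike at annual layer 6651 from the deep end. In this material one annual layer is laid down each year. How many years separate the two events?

6651 − 4084 = 2567 annual layers lie between the two events.
That is 2567 years at one annual layer per year.

2567 years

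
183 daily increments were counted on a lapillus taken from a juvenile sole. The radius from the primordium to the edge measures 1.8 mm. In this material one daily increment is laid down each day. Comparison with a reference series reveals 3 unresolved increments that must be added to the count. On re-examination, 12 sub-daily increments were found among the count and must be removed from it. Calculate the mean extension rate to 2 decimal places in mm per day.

0.01 mm per day

After corrections the count is 183 − 12 + 3 = 174 daily increments.
Extension rate ≈ 1.8 / 174 = 0.01 mm per day.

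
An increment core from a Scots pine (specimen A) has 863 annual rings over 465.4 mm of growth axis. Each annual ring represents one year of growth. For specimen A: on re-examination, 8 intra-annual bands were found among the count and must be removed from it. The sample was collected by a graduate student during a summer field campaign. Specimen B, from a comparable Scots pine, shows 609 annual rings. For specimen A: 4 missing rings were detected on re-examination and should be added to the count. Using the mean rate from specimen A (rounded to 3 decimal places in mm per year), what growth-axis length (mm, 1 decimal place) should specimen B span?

330.1 mm

Specimen A: true annual ring count = 863 − 8 + 4 = 859.
A: 465.4 mm over 859 years gives 465.4 / 859 ≈ 0.542 mm/yr.
Length of B = 0.542 × 609 = 330.1 mm.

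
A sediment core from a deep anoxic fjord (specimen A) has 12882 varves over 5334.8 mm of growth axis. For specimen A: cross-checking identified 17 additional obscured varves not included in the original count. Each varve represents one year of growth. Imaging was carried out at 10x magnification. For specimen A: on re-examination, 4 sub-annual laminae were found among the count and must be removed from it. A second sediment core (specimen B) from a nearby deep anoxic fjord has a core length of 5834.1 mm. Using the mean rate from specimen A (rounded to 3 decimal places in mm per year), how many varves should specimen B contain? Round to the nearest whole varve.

14092 varves

Specimen A: correcting the raw count gives 12882 − 4 + 17 = 12895 true varves.
A: Mean rate = 5334.8 mm / 12895 years ≈ 0.414 mm per year.
For B, 5834.1 / 0.414 = 14092.03 years ≈ 14092 varves.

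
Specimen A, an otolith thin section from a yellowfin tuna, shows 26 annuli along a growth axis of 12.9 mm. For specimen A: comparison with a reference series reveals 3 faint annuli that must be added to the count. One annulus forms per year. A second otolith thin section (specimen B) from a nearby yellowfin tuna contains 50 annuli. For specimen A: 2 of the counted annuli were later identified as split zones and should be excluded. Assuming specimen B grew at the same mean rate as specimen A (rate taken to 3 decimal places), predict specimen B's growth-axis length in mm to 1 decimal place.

Specimen A: correcting the raw count gives 26 − 2 + 3 = 27 true annuli.
A: 12.9 mm over 27 years gives 12.9 / 27 ≈ 0.478 mm/year.
B's length ≈ 0.478 × 50 = 23.9 mm.

23.9 mm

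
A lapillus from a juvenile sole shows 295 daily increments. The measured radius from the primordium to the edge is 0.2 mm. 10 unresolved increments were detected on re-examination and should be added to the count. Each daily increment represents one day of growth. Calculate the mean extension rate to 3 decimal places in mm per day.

Correcting the raw count gives 295 + 10 = 305 true daily increments.
0.2 mm over 305 days gives 0.2 / 305 ≈ 0.001 mm per day.

0.001 mm per day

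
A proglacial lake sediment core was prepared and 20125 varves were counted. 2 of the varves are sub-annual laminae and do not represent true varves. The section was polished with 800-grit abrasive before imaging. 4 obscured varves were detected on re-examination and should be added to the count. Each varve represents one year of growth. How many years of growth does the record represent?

20127 years

Adjusted count: 20125 − 2 + 4 = 20127 varves.
At one varve per year, that is 20127 years.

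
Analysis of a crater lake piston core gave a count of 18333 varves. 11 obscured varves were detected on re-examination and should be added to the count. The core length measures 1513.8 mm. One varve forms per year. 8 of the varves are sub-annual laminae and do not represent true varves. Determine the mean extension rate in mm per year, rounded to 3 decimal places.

After corrections the count is 18333 − 8 + 11 = 18336 varves.
1513.8 mm over 18336 years gives 1513.8 / 18336 ≈ 0.083 mm per year.

0.083 mm per year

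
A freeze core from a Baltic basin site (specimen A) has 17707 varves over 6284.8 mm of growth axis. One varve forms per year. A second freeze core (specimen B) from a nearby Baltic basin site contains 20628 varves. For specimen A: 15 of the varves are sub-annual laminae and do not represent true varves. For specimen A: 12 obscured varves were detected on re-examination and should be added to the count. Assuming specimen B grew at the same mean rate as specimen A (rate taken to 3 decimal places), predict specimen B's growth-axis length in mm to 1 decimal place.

Specimen A: true varve count = 17707 − 15 + 12 = 17704.
A: Mean rate = 6284.8 mm / 17704 years ≈ 0.355 mm/yr.
Length of B = 0.355 × 20628 = 7322.9 mm.

7322.9 mm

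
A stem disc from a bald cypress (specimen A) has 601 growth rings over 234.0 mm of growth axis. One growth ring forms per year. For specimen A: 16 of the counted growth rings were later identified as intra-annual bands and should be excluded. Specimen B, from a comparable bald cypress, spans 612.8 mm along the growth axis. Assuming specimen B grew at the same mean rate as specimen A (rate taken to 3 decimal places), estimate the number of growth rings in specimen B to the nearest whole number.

1532 growth rings

Specimen A: true growth ring count = 601 − 16 = 585.
A: 234.0 mm over 585 years gives 234.0 / 585 ≈ 0.400 mm per year.
B spans 612.8 / 0.400 = 1532.00 years ≈ 1532 growth rings.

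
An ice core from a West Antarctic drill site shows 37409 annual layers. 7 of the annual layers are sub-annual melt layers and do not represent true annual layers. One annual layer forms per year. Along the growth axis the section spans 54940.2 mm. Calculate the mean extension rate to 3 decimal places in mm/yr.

1.469 mm/yr

Correcting the raw count gives 37409 − 7 = 37402 true annual layers.
Mean rate = 54940.2 mm / 37402 years ≈ 1.469 mm/yr.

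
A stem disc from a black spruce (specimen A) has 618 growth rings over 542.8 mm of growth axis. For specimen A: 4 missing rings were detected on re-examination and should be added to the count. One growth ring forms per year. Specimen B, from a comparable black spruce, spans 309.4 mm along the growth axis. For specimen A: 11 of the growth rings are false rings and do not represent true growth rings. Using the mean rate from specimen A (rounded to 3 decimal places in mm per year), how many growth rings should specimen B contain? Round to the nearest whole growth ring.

348 growth rings

Specimen A: correcting the raw count gives 618 − 11 + 4 = 611 true growth rings.
A: 542.8 mm over 611 years gives 542.8 / 611 ≈ 0.888 mm/yr.
B spans 309.4 / 0.888 = 348.42 years ≈ 348 growth rings.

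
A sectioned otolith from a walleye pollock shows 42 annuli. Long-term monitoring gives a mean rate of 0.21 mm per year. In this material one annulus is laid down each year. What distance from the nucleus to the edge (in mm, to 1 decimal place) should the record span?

8.8 mm

The record spans 42 years at 0.21 mm per year.
Length ≈ 0.21 × 42 = 8.8 mm.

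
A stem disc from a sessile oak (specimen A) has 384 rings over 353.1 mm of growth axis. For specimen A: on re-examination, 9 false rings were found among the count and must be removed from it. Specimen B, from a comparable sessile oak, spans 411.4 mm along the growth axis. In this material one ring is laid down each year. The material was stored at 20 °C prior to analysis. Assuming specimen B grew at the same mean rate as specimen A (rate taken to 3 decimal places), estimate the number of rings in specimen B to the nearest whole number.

Specimen A: true ring count = 384 − 9 = 375.
A: 353.1 mm over 375 years gives 353.1 / 375 ≈ 0.942 mm per year.
For B, 411.4 / 0.942 = 436.73 years ≈ 437 rings.

437 rings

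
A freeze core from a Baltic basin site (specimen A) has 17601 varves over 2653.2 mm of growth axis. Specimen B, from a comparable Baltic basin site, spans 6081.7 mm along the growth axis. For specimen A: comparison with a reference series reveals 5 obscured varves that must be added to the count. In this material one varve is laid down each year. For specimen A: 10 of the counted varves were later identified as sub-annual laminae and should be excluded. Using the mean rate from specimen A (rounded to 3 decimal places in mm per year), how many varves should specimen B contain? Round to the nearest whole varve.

Specimen A: after corrections the count is 17601 − 10 + 5 = 17596 varves.
A: Extension rate ≈ 2653.2 / 17596 = 0.151 mm/year.
For B, 6081.7 / 0.151 = 40276.16 years ≈ 40276 varves.

40276 varves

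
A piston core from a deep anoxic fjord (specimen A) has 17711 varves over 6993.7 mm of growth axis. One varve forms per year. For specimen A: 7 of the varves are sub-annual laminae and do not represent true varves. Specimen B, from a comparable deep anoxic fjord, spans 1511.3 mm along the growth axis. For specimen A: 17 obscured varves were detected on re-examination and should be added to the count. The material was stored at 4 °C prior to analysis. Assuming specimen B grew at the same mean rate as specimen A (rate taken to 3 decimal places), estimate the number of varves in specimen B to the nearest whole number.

Specimen A: after corrections the count is 17711 − 7 + 17 = 17721 varves.
A: 6993.7 mm over 17721 years gives 6993.7 / 17721 ≈ 0.395 mm per year.
Specimen B: 1511.3 mm / 0.395 mm per year = 3826.08 years ≈ 3826 varves.

3826 varves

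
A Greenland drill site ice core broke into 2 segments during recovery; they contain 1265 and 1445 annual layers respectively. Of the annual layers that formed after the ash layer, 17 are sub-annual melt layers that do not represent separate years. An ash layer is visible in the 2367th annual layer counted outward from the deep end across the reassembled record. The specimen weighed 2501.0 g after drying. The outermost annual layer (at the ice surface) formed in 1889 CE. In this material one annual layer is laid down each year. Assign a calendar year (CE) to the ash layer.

Total annual layers = 1265 + 1445 = 2710.
The ash layer sits at annual layer 2367 from the deep end, so 2710 − 2367 = 343 annual layers formed after it.
Removing the 17 false annual layers leaves 343 − 17 = 326 true annual layers beyond the ash layer.
1889 − 326 = 1563 CE.

1563 CE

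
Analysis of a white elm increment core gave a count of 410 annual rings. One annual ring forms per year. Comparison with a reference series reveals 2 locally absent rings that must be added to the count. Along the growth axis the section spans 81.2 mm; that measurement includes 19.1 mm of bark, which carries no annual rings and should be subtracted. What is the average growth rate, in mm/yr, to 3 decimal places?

0.151 mm/yr

After corrections the count is 410 + 2 = 412 annual rings.
Removing the 19.1 mm offcut leaves 81.2 − 19.1 = 62.1 mm.
Extension rate ≈ 62.1 / 412 = 0.151 mm/yr.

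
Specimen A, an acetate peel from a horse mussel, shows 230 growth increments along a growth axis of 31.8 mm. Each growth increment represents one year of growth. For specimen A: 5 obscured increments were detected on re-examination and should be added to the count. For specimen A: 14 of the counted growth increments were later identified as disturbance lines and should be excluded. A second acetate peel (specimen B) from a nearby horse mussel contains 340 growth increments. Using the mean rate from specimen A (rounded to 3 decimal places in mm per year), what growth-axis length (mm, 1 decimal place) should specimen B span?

49.0 mm

Specimen A: after corrections the count is 230 − 14 + 5 = 221 growth increments.
A: Extension rate ≈ 31.8 / 221 = 0.144 mm/year.
Length of B = 0.144 × 340 = 49.0 mm.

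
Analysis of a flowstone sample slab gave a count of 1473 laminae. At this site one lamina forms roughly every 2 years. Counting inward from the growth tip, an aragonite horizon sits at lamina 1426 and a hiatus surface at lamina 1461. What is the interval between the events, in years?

70 yr

1461 − 1426 = 35 laminae lie between the two events.
At 2 years per lamina, 35 × 2 = 70 years.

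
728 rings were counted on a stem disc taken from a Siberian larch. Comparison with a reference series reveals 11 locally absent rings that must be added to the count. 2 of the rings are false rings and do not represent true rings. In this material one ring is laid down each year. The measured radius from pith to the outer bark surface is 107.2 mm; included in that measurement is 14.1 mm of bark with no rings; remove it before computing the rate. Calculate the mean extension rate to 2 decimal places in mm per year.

True ring count = 728 − 2 + 11 = 737.
Net length = 107.2 − 14.1 = 93.1 mm.
Extension rate ≈ 93.1 / 737 = 0.13 mm per year.

0.13 mm per year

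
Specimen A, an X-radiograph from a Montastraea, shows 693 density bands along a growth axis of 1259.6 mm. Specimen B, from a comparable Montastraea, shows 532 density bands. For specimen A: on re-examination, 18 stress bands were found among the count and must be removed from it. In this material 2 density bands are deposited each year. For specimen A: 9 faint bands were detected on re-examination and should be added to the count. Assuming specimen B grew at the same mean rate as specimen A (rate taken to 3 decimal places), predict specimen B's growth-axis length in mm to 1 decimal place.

Specimen A: after corrections the count is 693 − 18 + 9 = 684 density bands.
Specimen A: 684 density bands at 2 per year is 684 / 2 = 342 years.
A: Mean rate = 1259.6 mm / 342 years ≈ 3.683 mm per year.
Specimen B: with 2 density bands per year, 532 / 2 = 266 years. For B, 3.683 mm/year × 266 years = 979.7 mm.

979.7 mm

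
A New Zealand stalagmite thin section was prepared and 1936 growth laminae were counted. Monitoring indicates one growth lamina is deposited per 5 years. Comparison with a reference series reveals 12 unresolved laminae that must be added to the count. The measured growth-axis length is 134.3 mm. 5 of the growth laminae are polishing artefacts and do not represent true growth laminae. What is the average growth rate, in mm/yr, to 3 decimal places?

After corrections the count is 1936 − 5 + 12 = 1943 growth laminae.
Multiplying by 5 years per growth lamina: 1943 × 5 = 9715 years.
Extension rate ≈ 134.3 / 9715 = 0.014 mm/yr.

0.014 mm/yr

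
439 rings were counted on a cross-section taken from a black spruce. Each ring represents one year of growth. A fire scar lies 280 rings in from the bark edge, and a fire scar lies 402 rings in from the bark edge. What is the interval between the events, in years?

The two markers are separated by 402 − 280 = 122 rings.
One ring per year makes the interval 122 years.

122 years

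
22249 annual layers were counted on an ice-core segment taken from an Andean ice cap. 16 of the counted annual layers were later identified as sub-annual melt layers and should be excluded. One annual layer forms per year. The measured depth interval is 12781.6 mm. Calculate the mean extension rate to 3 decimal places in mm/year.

0.575 mm/year

After corrections the count is 22249 − 16 = 22233 annual layers.
Extension rate ≈ 12781.6 / 22233 = 0.575 mm/year.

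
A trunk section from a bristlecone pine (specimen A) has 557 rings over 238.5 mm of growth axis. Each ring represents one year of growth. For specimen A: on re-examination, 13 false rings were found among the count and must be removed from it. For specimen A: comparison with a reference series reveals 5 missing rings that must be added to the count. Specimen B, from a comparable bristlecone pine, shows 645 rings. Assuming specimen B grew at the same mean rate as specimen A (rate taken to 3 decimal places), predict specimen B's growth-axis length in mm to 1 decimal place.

Specimen A: adjusted count: 557 − 13 + 5 = 549 rings.
A: Mean rate = 238.5 mm / 549 years ≈ 0.434 mm per year.
B's length ≈ 0.434 × 645 = 279.9 mm.

279.9 mm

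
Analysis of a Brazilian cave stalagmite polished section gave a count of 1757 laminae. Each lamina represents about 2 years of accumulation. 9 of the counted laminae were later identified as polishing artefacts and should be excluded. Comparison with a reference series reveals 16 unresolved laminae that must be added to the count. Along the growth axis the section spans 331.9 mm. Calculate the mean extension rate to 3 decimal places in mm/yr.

Correcting the raw count gives 1757 − 9 + 16 = 1764 true laminae.
Multiplying by 2 years per lamina: 1764 × 2 = 3528 years.
Extension rate ≈ 331.9 / 3528 = 0.094 mm/yr.

0.094 mm/yr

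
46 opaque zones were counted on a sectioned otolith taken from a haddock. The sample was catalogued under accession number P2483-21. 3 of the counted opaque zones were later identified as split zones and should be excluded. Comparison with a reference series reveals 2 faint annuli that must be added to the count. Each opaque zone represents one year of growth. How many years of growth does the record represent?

45 yr

After corrections the count is 46 − 3 + 2 = 45 opaque zones.
With a one-to-one opaque zone periodicity this is 45 years.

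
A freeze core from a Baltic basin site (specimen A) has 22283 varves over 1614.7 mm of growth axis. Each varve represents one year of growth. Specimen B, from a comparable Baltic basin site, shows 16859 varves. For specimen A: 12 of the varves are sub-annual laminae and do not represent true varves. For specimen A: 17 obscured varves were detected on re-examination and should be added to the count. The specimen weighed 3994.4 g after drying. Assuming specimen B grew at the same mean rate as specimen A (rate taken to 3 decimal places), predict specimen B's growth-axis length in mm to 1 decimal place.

Specimen A: true varve count = 22283 − 12 + 17 = 22288.
A: Extension rate ≈ 1614.7 / 22288 = 0.072 mm/yr.
B's length ≈ 0.072 × 16859 = 1213.8 mm.

1213.8 mm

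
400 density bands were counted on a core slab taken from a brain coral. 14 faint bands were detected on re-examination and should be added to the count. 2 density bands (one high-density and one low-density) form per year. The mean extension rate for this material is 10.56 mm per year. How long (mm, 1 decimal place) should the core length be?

Correcting the raw count gives 400 + 14 = 414 true density bands.
With 2 density bands per year, 414 / 2 = 207 years.
Length ≈ 10.56 × 207 = 2185.9 mm.

2185.9 mm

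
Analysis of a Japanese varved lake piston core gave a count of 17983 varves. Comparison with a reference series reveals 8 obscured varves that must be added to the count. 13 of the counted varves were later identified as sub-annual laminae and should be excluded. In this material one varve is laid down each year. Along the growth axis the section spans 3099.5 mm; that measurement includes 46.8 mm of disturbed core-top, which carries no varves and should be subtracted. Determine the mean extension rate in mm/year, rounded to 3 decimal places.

0.170 mm/year

Correcting the raw count gives 17983 − 13 + 8 = 17978 true varves.
The growth record spans 3099.5 − 46.8 = 3052.7 mm.
Mean rate = 3052.7 mm / 17978 years ≈ 0.170 mm/year.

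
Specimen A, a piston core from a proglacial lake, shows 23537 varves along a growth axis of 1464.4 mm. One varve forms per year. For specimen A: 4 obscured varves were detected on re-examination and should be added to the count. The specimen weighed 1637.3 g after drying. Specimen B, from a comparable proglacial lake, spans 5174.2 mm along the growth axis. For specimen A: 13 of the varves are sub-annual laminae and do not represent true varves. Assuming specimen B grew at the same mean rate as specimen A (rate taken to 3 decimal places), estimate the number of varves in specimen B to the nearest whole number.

83455 varves

Specimen A: correcting the raw count gives 23537 − 13 + 4 = 23528 true varves.
A: Mean rate = 1464.4 mm / 23528 years ≈ 0.062 mm/year.
Specimen B: 5174.2 mm / 0.062 mm per year = 83454.84 years ≈ 83455 varves.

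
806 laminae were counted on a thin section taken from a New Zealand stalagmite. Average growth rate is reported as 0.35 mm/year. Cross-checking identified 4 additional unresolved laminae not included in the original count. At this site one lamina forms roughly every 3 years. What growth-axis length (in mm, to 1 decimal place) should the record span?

850.5 mm

After corrections the count is 806 + 4 = 810 laminae.
810 laminae at 3 years each span 810 × 3 = 2430 years.
2430 years at 0.35 mm/year gives 0.35 × 2430 = 850.5 mm.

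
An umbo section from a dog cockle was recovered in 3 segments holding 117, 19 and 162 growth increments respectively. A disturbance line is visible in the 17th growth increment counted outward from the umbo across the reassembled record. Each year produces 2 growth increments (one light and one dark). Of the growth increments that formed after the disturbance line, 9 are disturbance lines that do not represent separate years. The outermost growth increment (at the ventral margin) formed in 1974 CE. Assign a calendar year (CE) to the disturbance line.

Total growth increments = 117 + 19 + 162 = 298.
298 − 17 = 281 growth increments lie beyond the disturbance line toward the ventral margin.
Removing the 9 false growth increments leaves 281 − 9 = 272 true growth increments beyond the disturbance line.
272 growth increments at 2 per year is 272 / 2 = 136 years.
Counting back 136 years from 1974 CE places the disturbance line in 1974 − 136 = 1838 CE.

1838 CE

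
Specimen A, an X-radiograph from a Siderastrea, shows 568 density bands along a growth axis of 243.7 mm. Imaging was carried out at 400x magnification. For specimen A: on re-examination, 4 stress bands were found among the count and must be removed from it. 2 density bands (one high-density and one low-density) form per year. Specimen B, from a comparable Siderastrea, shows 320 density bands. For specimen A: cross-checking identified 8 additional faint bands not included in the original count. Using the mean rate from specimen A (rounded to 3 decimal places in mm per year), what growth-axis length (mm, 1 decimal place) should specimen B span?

Specimen A: adjusted count: 568 − 4 + 8 = 572 density bands.
Specimen A: 572 density bands at 2 per year is 572 / 2 = 286 years.
A: 243.7 mm over 286 years gives 243.7 / 286 ≈ 0.852 mm/year.
Specimen B: 320 density bands at 2 per year is 320 / 2 = 160 years. B's length ≈ 0.852 × 160 = 136.3 mm.

136.3 mm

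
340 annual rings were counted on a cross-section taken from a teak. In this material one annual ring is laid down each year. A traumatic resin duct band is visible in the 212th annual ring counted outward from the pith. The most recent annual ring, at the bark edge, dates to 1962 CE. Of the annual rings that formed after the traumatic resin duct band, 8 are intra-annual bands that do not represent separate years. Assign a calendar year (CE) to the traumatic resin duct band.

Between annual ring 212 and the bark edge there are 340 − 212 = 128 annual rings.
Removing the 8 false annual rings leaves 128 − 8 = 120 true annual rings beyond the traumatic resin duct band.
Counting back 120 years from 1962 CE places the traumatic resin duct band in 1962 − 120 = 1842 CE.

1842 CE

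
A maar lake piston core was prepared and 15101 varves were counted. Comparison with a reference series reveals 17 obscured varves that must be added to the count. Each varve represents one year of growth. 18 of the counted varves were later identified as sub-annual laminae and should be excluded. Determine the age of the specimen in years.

Adjusted count: 15101 − 18 + 17 = 15100 varves.
At one varve per year, that is 15100 years.

15100 years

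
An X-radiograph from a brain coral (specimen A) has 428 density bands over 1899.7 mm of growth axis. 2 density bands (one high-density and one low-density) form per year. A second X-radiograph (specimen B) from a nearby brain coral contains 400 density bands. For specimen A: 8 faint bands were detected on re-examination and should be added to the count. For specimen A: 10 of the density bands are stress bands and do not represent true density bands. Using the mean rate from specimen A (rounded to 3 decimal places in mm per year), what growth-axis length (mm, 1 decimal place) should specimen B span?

Specimen A: true density band count = 428 − 10 + 8 = 426.
Specimen A: dividing by 2 density bands per year: 426 / 2 = 213 years.
A: Mean rate = 1899.7 mm / 213 years ≈ 8.919 mm per year.
Specimen B: 400 density bands at 2 per year is 400 / 2 = 200 years. Length of B = 8.919 × 200 = 1783.8 mm.

1783.8 mm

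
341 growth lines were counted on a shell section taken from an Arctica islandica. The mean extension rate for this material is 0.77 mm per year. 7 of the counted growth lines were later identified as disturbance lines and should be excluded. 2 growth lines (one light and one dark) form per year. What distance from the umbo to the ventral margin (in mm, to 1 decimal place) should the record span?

128.6 mm

True growth line count = 341 − 7 = 334.
With 2 growth lines per year, 334 / 2 = 167 years.
Length ≈ 0.77 × 167 = 128.6 mm.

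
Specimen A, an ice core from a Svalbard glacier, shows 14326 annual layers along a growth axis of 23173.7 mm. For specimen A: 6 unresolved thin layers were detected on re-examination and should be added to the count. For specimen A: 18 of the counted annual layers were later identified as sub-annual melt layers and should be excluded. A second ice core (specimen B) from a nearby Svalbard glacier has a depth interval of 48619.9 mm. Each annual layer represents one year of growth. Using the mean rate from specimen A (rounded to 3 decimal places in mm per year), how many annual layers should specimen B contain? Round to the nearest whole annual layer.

30031 annual layers

Specimen A: correcting the raw count gives 14326 − 18 + 6 = 14314 true annual layers.
A: 23173.7 mm over 14314 years gives 23173.7 / 14314 ≈ 1.619 mm/yr.
For B, 48619.9 / 1.619 = 30030.82 years ≈ 30031 annual layers.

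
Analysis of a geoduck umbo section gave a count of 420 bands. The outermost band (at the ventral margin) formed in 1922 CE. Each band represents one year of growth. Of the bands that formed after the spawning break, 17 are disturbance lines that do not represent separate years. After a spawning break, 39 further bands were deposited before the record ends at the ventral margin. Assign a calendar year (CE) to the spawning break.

1900 CE

There are 39 bands younger than the spawning break.
Removing the 17 false bands leaves 39 − 17 = 22 true bands beyond the spawning break.
Counting back 22 years from 1922 CE places the spawning break in 1922 − 22 = 1900 CE.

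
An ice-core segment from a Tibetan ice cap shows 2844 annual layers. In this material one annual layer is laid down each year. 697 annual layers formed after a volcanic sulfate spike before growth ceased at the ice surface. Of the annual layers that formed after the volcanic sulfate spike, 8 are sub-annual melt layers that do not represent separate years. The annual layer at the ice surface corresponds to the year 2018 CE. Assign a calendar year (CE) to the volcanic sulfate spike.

697 annual layers formed after the volcanic sulfate spike.
Removing the 8 false annual layers leaves 697 − 8 = 689 true annual layers beyond the volcanic sulfate spike.
The annual layer at the ice surface is 2018 CE, so the volcanic sulfate spike dates to 2018 − 689 = 1329 CE.

1329 CE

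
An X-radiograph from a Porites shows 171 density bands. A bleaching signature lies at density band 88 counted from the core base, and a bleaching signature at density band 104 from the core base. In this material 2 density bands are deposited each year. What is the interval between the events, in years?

8 years

The two markers are separated by 104 − 88 = 16 density bands.
16 density bands at 2 per year is 16 / 2 = 8 years.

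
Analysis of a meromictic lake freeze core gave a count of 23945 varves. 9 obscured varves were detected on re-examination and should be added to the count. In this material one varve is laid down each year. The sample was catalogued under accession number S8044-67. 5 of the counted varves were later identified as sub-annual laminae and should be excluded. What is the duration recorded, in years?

Adjusted count: 23945 − 5 + 9 = 23949 varves.
With a one-to-one varve periodicity this is 23949 years.

23949 years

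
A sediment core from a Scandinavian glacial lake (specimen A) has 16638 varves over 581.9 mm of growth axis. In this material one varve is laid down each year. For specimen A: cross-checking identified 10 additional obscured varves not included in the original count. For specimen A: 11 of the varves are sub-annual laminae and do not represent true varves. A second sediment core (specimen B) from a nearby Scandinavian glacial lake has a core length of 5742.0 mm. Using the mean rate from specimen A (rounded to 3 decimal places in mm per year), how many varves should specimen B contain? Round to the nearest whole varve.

164057 varves

Specimen A: adjusted count: 16638 − 11 + 10 = 16637 varves.
A: 581.9 mm over 16637 years gives 581.9 / 16637 ≈ 0.035 mm/yr.
For B, 5742.0 / 0.035 = 164057.14 years ≈ 164057 varves.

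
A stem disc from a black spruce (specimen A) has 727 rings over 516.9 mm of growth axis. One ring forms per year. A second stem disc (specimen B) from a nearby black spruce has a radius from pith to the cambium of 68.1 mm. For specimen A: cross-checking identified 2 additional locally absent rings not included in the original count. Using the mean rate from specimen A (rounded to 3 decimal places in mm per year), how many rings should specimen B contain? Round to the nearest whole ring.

96 rings

Specimen A: correcting the raw count gives 727 + 2 = 729 true rings.
A: 516.9 mm over 729 years gives 516.9 / 729 ≈ 0.709 mm per year.
Specimen B: 68.1 mm / 0.709 mm per year = 96.05 years ≈ 96 rings.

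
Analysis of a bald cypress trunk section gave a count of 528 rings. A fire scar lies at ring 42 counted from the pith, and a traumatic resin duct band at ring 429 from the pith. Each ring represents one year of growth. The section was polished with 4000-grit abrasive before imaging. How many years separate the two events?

387 years

The two markers are separated by 429 − 42 = 387 rings.
One ring per year makes the interval 387 years.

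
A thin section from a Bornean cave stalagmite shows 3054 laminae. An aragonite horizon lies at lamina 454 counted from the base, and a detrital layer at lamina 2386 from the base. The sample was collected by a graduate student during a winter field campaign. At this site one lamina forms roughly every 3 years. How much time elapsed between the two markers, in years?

Separation: 2386 − 454 = 1932 laminae.
At 3 years per lamina, 1932 × 3 = 5796 years.

5796 yr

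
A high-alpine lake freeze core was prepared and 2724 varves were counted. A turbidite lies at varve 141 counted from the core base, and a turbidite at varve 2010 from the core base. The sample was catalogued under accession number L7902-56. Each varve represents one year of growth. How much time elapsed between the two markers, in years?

1869 yr

The two markers are separated by 2010 − 141 = 1869 varves.
That is 1869 years at one varve per year.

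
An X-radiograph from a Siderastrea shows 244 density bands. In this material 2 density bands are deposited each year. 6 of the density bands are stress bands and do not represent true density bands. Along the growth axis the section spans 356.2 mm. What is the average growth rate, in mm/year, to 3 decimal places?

2.993 mm/year

Correcting the raw count gives 244 − 6 = 238 true density bands.
Dividing by 2 density bands per year: 238 / 2 = 119 years.
356.2 mm over 119 years gives 356.2 / 119 ≈ 2.993 mm/year.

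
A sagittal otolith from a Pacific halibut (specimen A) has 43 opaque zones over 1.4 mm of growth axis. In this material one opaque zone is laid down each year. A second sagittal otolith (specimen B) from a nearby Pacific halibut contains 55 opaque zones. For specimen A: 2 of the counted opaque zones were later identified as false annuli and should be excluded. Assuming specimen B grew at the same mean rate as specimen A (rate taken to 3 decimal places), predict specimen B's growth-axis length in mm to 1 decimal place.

1.9 mm

Specimen A: after corrections the count is 43 − 2 = 41 opaque zones.
A: 1.4 mm over 41 years gives 1.4 / 41 ≈ 0.034 mm/yr.
Length of B = 0.034 × 55 = 1.9 mm.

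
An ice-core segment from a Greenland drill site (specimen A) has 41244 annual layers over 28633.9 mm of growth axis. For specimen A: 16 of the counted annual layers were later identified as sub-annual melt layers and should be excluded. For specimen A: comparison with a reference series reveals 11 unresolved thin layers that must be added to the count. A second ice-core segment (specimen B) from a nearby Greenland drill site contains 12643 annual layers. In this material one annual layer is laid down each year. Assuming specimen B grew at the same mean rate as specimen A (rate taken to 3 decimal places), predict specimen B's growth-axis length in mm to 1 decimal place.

8774.2 mm

Specimen A: after corrections the count is 41244 − 16 + 11 = 41239 annual layers.
A: Mean rate = 28633.9 mm / 41239 years ≈ 0.694 mm/year.
Length of B = 0.694 × 12643 = 8774.2 mm.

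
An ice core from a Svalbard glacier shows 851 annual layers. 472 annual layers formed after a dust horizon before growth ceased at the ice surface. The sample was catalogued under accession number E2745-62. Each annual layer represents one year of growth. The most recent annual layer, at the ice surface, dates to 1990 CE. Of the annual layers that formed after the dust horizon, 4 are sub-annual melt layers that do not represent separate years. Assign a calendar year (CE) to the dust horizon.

There are 472 annual layers younger than the dust horizon.
472 − 4 false = 468 true annual layers after the dust horizon.
1990 − 468 = 1522 CE.

1522 CE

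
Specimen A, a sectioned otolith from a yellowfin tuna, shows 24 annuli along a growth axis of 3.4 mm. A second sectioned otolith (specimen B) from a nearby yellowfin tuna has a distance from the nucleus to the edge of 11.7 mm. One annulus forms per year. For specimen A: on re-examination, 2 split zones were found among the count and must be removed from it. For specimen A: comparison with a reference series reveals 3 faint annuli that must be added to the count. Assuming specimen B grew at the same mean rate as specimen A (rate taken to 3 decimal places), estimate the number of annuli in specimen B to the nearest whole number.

86 annuli

Specimen A: correcting the raw count gives 24 − 2 + 3 = 25 true annuli.
A: Mean rate = 3.4 mm / 25 years ≈ 0.136 mm per year.
For B, 11.7 / 0.136 = 86.03 years ≈ 86 annuli.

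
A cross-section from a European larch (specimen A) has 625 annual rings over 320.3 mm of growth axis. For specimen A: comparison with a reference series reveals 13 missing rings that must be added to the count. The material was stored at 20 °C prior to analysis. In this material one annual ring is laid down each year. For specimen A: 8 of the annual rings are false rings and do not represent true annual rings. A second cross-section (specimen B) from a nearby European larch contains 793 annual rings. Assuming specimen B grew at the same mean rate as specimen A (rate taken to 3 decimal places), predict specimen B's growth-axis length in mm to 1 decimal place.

402.8 mm

Specimen A: true annual ring count = 625 − 8 + 13 = 630.
A: Mean rate = 320.3 mm / 630 years ≈ 0.508 mm/year.
For B, 0.508 mm/year × 793 years = 402.8 mm.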